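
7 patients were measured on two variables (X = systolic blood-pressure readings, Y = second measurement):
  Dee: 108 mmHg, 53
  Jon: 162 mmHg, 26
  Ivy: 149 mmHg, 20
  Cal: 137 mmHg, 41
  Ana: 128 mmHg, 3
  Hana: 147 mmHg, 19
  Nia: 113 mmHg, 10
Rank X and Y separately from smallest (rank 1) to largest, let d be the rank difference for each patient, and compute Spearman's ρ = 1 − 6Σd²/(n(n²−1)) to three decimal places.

0.000

Ranks of variable 1: 1, 7, 6, 4, 3, 5, 2
Ranks of variable 2: 7, 5, 4, 6, 1, 3, 2
d = r₁ − r₂: -6, 2, 2, -2, 2, 2, 0
d²: 36, 4, 4, 4, 4, 4, 0; Σd² = 56
ρ = 1 − 6·56/(7·48) = 1 − 336/336 = 0.000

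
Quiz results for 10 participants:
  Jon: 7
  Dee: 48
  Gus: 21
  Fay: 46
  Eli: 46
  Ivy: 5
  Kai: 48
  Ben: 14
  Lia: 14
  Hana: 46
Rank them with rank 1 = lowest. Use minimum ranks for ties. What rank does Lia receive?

Sorted (ascending): 5, 7, 14, 14, 21, 46, 46, 46, 48, 48
The 2 values of 14 occupy positions 3–4 → each gets rank 3.
The 3 values of 46 occupy positions 6–8 → each gets rank 6.
The 2 values of 48 occupy positions 9–10 → each gets rank 9.
Lia has value 14 → rank 3.

3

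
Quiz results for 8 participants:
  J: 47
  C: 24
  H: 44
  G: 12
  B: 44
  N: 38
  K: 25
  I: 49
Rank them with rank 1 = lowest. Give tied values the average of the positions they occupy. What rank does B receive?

5.5

Sorted (ascending): 12, 24, 25, 38, 44, 44, 47, 49
The 2 values of 44 occupy positions 5–6 → average rank (5+6)/2 = 5.5.
B has value 44 → rank 5.5.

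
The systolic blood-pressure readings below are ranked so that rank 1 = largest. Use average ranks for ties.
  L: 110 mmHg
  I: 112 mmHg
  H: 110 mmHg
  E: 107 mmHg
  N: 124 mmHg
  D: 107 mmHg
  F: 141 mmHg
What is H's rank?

Sorted (descending): 141, 124, 112, 110, 110, 107, 107
The 2 values of 110 occupy positions 4–5 → average rank (4+5)/2 = 4.5.
The 2 values of 107 occupy positions 6–7 → average rank (6+7)/2 = 6.5.
H has value 110 mmHg → rank 4.5.

4.5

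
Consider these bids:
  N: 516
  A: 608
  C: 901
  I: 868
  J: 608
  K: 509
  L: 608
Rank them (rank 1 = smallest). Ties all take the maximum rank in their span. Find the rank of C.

Sorted (ascending): 509, 516, 608, 608, 608, 868, 901
The 3 values of 608 occupy positions 3–5 → each gets rank 5.
C has value 901 → rank 7.

7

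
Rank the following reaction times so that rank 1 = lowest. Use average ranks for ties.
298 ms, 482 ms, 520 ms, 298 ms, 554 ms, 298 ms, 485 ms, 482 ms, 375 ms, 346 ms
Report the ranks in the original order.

2, 6.5, 9, 2, 10, 2, 8, 6.5, 5, 4

Sorted (ascending): 298, 298, 298, 346, 375, 482, 482, 485, 520, 554
The 3 values of 298 occupy positions 1–3 → average rank 2.
The 2 values of 482 occupy positions 6–7 → average rank (6+7)/2 = 6.5.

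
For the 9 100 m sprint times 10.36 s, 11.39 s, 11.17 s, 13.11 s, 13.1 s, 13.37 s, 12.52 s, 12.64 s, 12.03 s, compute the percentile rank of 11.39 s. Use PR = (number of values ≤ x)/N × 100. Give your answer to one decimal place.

33.3

N = 9.
Strictly below 11.39: 2. Equal to 11.39: 1.
PR = 3/9 × 100 = 33.3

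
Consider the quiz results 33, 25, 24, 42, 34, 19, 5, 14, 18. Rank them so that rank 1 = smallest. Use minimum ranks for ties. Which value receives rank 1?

5

Sorted (ascending): 5, 14, 18, 19, 24, 25, 33, 34, 42
No ties — each value takes its position as its rank.
Rank 1 → value 5.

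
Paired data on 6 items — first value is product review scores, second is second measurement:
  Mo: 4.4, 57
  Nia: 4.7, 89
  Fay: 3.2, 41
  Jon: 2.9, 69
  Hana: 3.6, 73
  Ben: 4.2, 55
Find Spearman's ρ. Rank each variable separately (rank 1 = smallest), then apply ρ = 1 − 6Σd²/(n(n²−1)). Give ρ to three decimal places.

0.371

Ranks of variable 1: 5, 6, 2, 1, 3, 4
Ranks of variable 2: 3, 6, 1, 4, 5, 2
d = r₁ − r₂: 2, 0, 1, -3, -2, 2
d²: 4, 0, 1, 9, 4, 4; Σd² = 22
ρ = 1 − 6·22/(6·35) = 1 − 132/210 = 0.371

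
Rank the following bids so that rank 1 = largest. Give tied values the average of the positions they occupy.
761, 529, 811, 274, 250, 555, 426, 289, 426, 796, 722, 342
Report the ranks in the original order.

3, 6, 1, 11, 12, 5, 7.5, 10, 7.5, 2, 4, 9

Sorted (descending): 811, 796, 761, 722, 555, 529, 426, 426, 342, 289, 274, 250
The 2 values of 426 occupy positions 7–8 → average rank (7+8)/2 = 7.5.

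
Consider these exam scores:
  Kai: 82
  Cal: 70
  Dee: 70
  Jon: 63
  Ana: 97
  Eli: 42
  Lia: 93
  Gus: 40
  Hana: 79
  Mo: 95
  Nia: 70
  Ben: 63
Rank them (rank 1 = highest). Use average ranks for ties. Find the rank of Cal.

7

Sorted (descending): 97, 95, 93, 82, 79, 70, 70, 70, 63, 63, 42, 40
The 3 values of 70 occupy positions 6–8 → average rank 7.
The 2 values of 63 occupy positions 9–10 → average rank (9+10)/2 = 9.5.
Cal has value 70 → rank 7.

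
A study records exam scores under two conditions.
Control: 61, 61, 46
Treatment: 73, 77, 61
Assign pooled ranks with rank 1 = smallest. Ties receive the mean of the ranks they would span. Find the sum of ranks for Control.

Sorted (ascending): 46, 61, 61, 61, 73, 77
The 3 values of 61 occupy positions 2–4 → average rank 3.
Control values → pooled ranks: 61→3, 61→3, 46→1
Rank sum = 3 + 3 + 1 = 7

7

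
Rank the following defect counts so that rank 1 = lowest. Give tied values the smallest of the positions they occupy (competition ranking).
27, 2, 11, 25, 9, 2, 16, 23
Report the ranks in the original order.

Sorted (ascending): 2, 2, 9, 11, 16, 23, 25, 27
The 2 values of 2 occupy positions 1–2 → each gets rank 1.

8, 1, 4, 7, 3, 1, 5, 6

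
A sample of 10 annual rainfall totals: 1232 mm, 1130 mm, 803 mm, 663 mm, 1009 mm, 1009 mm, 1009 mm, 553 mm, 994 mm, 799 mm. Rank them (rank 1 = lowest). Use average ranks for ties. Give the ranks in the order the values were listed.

10, 9, 4, 2, 7, 7, 7, 1, 5, 3

Sorted (ascending): 553, 663, 799, 803, 994, 1009, 1009, 1009, 1130, 1232
The 3 values of 1009 occupy positions 6–8 → average rank 7.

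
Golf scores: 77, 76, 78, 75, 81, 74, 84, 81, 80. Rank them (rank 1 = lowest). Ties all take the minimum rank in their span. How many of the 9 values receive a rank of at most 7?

8

Sorted (ascending): 74, 75, 76, 77, 78, 80, 81, 81, 84
The 2 values of 81 occupy positions 7–8 → each gets rank 7.
Ranks ≤ 7: {1, 2, 3, 4, 5, 6, 7, 7} → 8 values.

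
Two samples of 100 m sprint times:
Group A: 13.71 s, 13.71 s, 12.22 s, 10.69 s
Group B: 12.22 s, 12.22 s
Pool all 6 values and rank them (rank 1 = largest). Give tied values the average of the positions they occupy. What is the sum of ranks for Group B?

Sorted (descending): 13.71, 13.71, 12.22, 12.22, 12.22, 10.69
The 2 values of 13.71 occupy positions 1–2 → average rank (1+2)/2 = 1.5.
The 3 values of 12.22 occupy positions 3–5 → average rank 4.
Group B values → pooled ranks: 12.22→4, 12.22→4
Rank sum = 4 + 4 = 8

8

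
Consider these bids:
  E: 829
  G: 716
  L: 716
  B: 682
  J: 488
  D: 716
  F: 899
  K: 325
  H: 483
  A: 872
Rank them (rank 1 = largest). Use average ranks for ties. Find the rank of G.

5

Sorted (descending): 899, 872, 829, 716, 716, 716, 682, 488, 483, 325
The 3 values of 716 occupy positions 4–6 → average rank 5.
G has value 716 → rank 5.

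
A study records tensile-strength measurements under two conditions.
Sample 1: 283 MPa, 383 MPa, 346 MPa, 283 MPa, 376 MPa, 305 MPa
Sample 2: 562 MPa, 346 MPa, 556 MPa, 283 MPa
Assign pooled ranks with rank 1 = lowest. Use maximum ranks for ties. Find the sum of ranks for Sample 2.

28

Sorted (ascending): 283, 283, 283, 305, 346, 346, 376, 383, 556, 562
The 3 values of 283 occupy positions 1–3 → each gets rank 3.
The 2 values of 346 occupy positions 5–6 → each gets rank 6.
Sample 2 values → pooled ranks: 562→10, 346→6, 556→9, 283→3
Rank sum = 10 + 6 + 9 + 3 = 28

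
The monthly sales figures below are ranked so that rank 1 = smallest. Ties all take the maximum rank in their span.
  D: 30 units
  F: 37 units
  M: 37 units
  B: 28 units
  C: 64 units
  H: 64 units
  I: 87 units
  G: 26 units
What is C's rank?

Sorted (ascending): 26, 28, 30, 37, 37, 64, 64, 87
The 2 values of 37 occupy positions 4–5 → each gets rank 5.
The 2 values of 64 occupy positions 6–7 → each gets rank 7.
C has value 64 units → rank 7.

7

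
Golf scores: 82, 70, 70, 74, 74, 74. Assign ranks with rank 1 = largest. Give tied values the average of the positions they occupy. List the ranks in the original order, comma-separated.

1, 5.5, 5.5, 3, 3, 3

Sorted (descending): 82, 74, 74, 74, 70, 70
The 3 values of 74 occupy positions 2–4 → average rank 3.
The 2 values of 70 occupy positions 5–6 → average rank (5+6)/2 = 5.5.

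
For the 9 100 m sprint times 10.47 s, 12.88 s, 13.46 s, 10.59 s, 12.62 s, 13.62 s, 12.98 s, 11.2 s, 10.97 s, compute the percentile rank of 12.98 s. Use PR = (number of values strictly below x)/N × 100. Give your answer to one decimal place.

66.7

N = 9.
Strictly below 12.98: 6. Equal to 12.98: 1.
PR = 6/9 × 100 = 66.7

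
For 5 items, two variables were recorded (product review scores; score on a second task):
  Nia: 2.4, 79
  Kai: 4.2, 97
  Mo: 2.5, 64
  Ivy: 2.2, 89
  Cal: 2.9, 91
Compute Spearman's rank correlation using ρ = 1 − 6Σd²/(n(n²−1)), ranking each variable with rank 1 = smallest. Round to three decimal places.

Ranks of variable 1: 2, 5, 3, 1, 4
Ranks of variable 2: 2, 5, 1, 3, 4
d = r₁ − r₂: 0, 0, 2, -2, 0
d²: 0, 0, 4, 4, 0; Σd² = 8
ρ = 1 − 6·8/(5·24) = 1 − 48/120 = 0.600

0.600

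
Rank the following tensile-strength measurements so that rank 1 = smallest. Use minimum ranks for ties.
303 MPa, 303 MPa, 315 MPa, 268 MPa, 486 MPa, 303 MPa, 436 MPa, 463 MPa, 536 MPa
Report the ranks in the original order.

2, 2, 5, 1, 8, 2, 6, 7, 9

Sorted (ascending): 268, 303, 303, 303, 315, 436, 463, 486, 536
The 3 values of 303 occupy positions 2–4 → each gets rank 2.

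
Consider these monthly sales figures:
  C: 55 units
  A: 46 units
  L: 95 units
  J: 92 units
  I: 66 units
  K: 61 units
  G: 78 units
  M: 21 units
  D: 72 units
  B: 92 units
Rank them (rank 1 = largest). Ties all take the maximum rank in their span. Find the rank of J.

Sorted (descending): 95, 92, 92, 78, 72, 66, 61, 55, 46, 21
The 2 values of 92 occupy positions 2–3 → each gets rank 3.
J has value 92 units → rank 3.

3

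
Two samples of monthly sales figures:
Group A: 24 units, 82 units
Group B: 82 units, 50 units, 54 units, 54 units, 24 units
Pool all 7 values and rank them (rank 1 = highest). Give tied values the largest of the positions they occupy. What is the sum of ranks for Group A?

9

Sorted (descending): 82, 82, 54, 54, 50, 24, 24
The 2 values of 82 occupy positions 1–2 → each gets rank 2.
The 2 values of 54 occupy positions 3–4 → each gets rank 4.
The 2 values of 24 occupy positions 6–7 → each gets rank 7.
Group A values → pooled ranks: 24→7, 82→2
Rank sum = 7 + 2 = 9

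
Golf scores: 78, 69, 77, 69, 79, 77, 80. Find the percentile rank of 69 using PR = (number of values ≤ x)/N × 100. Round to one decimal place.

N = 7.
Strictly below 69: 0. Equal to 69: 2.
PR = 2/7 × 100 = 28.6

28.6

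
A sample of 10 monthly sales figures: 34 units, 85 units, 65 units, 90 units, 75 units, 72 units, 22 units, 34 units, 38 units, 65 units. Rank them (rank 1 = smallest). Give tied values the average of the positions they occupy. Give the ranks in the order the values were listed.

2.5, 9, 5.5, 10, 8, 7, 1, 2.5, 4, 5.5

Sorted (ascending): 22, 34, 34, 38, 65, 65, 72, 75, 85, 90
The 2 values of 34 occupy positions 2–3 → average rank (2+3)/2 = 2.5.
The 2 values of 65 occupy positions 5–6 → average rank (5+6)/2 = 5.5.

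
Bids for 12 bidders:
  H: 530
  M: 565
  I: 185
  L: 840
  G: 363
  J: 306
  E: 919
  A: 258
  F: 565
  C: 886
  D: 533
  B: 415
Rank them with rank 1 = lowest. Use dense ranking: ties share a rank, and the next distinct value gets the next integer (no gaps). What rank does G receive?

4

Sorted (ascending): 185, 258, 306, 363, 415, 530, 533, 565, 565, 840, 886, 919
The 2 values of 565 share dense rank 8.
Remaining distinct values take the next consecutive integers.
G has value 363 → rank 4.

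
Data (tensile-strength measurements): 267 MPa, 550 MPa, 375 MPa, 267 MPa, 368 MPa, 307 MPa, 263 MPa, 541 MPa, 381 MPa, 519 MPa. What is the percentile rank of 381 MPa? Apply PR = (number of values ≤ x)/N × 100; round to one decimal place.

70.0

N = 10.
Strictly below 381: 6. Equal to 381: 1.
PR = 7/10 × 100 = 70.0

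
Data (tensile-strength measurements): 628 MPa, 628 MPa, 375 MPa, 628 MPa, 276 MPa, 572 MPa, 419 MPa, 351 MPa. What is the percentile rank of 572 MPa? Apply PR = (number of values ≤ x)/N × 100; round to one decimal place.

N = 8.
Strictly below 572: 4. Equal to 572: 1.
PR = 5/8 × 100 = 62.5

62.5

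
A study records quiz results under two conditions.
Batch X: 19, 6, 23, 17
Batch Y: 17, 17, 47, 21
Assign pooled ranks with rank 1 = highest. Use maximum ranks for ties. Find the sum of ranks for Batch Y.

Sorted (descending): 47, 23, 21, 19, 17, 17, 17, 6
The 3 values of 17 occupy positions 5–7 → each gets rank 7.
Batch Y values → pooled ranks: 17→7, 17→7, 47→1, 21→3
Rank sum = 7 + 7 + 1 + 3 = 18

18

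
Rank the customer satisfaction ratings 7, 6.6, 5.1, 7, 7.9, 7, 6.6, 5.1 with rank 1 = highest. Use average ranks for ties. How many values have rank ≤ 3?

Sorted (descending): 7.9, 7, 7, 7, 6.6, 6.6, 5.1, 5.1
The 3 values of 7 occupy positions 2–4 → average rank 3.
The 2 values of 6.6 occupy positions 5–6 → average rank (5+6)/2 = 5.5.
The 2 values of 5.1 occupy positions 7–8 → average rank (7+8)/2 = 7.5.
Ranks ≤ 3: {1, 3, 3, 3} → 4 values.

4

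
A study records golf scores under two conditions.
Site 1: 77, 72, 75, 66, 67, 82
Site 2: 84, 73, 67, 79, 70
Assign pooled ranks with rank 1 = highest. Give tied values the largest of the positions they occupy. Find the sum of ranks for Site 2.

28

Sorted (descending): 84, 82, 79, 77, 75, 73, 72, 70, 67, 67, 66
The 2 values of 67 occupy positions 9–10 → each gets rank 10.
Site 2 values → pooled ranks: 84→1, 73→6, 67→10, 79→3, 70→8
Rank sum = 1 + 6 + 10 + 3 + 8 = 28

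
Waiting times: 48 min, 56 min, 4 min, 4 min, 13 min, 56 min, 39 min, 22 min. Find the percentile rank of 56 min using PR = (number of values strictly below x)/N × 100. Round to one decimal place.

75.0

N = 8.
Strictly below 56: 6. Equal to 56: 2.
PR = 6/8 × 100 = 75.0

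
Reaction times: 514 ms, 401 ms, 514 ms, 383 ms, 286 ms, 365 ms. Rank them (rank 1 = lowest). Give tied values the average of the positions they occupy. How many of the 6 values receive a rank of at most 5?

4

Sorted (ascending): 286, 365, 383, 401, 514, 514
The 2 values of 514 occupy positions 5–6 → average rank (5+6)/2 = 5.5.
Ranks ≤ 5: {1, 2, 3, 4} → 4 values.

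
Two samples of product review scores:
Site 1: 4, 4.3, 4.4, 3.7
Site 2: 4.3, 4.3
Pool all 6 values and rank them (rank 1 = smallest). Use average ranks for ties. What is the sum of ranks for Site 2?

Sorted (ascending): 3.7, 4, 4.3, 4.3, 4.3, 4.4
The 3 values of 4.3 occupy positions 3–5 → average rank 4.
Site 2 values → pooled ranks: 4.3→4, 4.3→4
Rank sum = 4 + 4 = 8

8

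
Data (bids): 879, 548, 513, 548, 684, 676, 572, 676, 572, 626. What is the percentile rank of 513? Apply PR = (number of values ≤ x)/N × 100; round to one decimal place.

10.0

N = 10.
Strictly below 513: 0. Equal to 513: 1.
PR = 1/10 × 100 = 10.0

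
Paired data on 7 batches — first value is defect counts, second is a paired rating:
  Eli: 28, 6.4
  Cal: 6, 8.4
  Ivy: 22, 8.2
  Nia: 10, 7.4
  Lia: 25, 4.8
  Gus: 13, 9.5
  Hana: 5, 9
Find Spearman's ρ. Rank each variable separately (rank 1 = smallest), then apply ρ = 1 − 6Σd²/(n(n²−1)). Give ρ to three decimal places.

-0.679

Ranks of variable 1: 7, 2, 5, 3, 6, 4, 1
Ranks of variable 2: 2, 5, 4, 3, 1, 7, 6
d = r₁ − r₂: 5, -3, 1, 0, 5, -3, -5
d²: 25, 9, 1, 0, 25, 9, 25; Σd² = 94
ρ = 1 − 6·94/(7·48) = 1 − 564/336 = -0.679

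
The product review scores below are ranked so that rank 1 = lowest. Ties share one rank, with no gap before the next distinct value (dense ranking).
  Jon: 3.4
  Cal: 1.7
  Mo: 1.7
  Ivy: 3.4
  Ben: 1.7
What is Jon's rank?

Sorted (ascending): 1.7, 1.7, 1.7, 3.4, 3.4
The 3 values of 1.7 share dense rank 1.
The 2 values of 3.4 share dense rank 2.
Jon has value 3.4 → rank 2.

2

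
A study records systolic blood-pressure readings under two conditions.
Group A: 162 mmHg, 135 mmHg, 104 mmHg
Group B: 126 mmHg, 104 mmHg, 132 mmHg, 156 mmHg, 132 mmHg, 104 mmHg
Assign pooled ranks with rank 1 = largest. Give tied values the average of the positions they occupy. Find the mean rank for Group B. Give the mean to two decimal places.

5.50

Sorted (descending): 162, 156, 135, 132, 132, 126, 104, 104, 104
The 2 values of 132 occupy positions 4–5 → average rank (4+5)/2 = 4.5.
The 3 values of 104 occupy positions 7–9 → average rank 8.
Group B values → pooled ranks: 126→6, 104→8, 132→4.5, 156→2, 132→4.5, 104→8
Mean rank = (6 + 8 + 4.5 + 2 + 4.5 + 8) / 6 = 5.50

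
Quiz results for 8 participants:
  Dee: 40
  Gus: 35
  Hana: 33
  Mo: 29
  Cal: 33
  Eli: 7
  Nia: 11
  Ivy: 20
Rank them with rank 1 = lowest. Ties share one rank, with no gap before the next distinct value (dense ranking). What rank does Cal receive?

Sorted (ascending): 7, 11, 20, 29, 33, 33, 35, 40
The 2 values of 33 share dense rank 5.
Remaining distinct values take the next consecutive integers.
Cal has value 33 → rank 5.

5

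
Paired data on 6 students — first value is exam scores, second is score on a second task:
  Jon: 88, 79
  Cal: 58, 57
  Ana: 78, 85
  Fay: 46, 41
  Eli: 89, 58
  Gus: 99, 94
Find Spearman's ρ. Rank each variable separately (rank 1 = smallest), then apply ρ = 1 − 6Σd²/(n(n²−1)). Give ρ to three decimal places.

Ranks of variable 1: 4, 2, 3, 1, 5, 6
Ranks of variable 2: 4, 2, 5, 1, 3, 6
d = r₁ − r₂: 0, 0, -2, 0, 2, 0
d²: 0, 0, 4, 0, 4, 0; Σd² = 8
ρ = 1 − 6·8/(6·35) = 1 − 48/210 = 0.771

0.771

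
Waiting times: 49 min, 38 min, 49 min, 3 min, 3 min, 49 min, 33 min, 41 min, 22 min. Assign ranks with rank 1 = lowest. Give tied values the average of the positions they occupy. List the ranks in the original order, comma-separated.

8, 5, 8, 1.5, 1.5, 8, 4, 6, 3

Sorted (ascending): 3, 3, 22, 33, 38, 41, 49, 49, 49
The 2 values of 3 occupy positions 1–2 → average rank (1+2)/2 = 1.5.
The 3 values of 49 occupy positions 7–9 → average rank 8.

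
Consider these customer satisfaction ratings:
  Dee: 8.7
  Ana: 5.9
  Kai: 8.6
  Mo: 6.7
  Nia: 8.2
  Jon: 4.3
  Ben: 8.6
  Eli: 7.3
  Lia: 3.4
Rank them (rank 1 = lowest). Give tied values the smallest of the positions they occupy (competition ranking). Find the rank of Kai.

7

Sorted (ascending): 3.4, 4.3, 5.9, 6.7, 7.3, 8.2, 8.6, 8.6, 8.7
The 2 values of 8.6 occupy positions 7–8 → each gets rank 7.
Kai has value 8.6 → rank 7.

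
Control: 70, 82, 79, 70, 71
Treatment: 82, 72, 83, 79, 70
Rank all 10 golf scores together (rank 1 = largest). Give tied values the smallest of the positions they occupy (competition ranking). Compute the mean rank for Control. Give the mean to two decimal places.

Sorted (descending): 83, 82, 82, 79, 79, 72, 71, 70, 70, 70
The 2 values of 82 occupy positions 2–3 → each gets rank 2.
The 2 values of 79 occupy positions 4–5 → each gets rank 4.
The 3 values of 70 occupy positions 8–10 → each gets rank 8.
Control values → pooled ranks: 70→8, 82→2, 79→4, 70→8, 71→7
Mean rank = (8 + 2 + 4 + 8 + 7) / 5 = 5.80

5.80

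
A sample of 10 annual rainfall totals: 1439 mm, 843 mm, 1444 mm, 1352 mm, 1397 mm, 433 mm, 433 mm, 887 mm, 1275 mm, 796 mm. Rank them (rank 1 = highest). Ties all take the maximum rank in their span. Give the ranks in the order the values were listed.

Sorted (descending): 1444, 1439, 1397, 1352, 1275, 887, 843, 796, 433, 433
The 2 values of 433 occupy positions 9–10 → each gets rank 10.

2, 7, 1, 4, 3, 10, 10, 6, 5, 8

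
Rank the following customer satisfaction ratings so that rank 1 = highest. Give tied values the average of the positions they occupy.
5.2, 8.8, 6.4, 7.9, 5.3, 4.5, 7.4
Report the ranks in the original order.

Sorted (descending): 8.8, 7.9, 7.4, 6.4, 5.3, 5.2, 4.5
No ties — each value takes its position as its rank.

6, 1, 4, 2, 5, 7, 3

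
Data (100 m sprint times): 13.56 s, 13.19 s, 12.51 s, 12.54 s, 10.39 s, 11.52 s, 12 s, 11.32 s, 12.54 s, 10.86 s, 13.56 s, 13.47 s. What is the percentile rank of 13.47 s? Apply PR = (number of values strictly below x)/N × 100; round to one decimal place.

N = 12.
Strictly below 13.47: 9. Equal to 13.47: 1.
PR = 9/12 × 100 = 75.0

75.0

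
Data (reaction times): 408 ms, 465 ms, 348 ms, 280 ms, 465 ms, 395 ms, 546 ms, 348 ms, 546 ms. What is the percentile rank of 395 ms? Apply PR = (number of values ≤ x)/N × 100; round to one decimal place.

44.4

N = 9.
Strictly below 395: 3. Equal to 395: 1.
PR = 4/9 × 100 = 44.4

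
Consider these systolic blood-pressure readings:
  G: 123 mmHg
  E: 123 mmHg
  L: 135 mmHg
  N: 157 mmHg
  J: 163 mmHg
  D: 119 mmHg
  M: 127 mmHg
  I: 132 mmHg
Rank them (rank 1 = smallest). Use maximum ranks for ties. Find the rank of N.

Sorted (ascending): 119, 123, 123, 127, 132, 135, 157, 163
The 2 values of 123 occupy positions 2–3 → each gets rank 3.
N has value 157 mmHg → rank 7.

7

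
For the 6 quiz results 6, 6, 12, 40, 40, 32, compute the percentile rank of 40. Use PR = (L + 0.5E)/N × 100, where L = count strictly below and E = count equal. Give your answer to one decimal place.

N = 6.
Strictly below 40: 4. Equal to 40: 2.
PR = (4 + 0.5·2)/6 × 100 = 83.3

83.3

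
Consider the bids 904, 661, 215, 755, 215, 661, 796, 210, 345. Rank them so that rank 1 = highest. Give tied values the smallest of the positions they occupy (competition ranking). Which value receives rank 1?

Sorted (descending): 904, 796, 755, 661, 661, 345, 215, 215, 210
The 2 values of 661 occupy positions 4–5 → each gets rank 4.
The 2 values of 215 occupy positions 7–8 → each gets rank 7.
Rank 1 → value 904.

904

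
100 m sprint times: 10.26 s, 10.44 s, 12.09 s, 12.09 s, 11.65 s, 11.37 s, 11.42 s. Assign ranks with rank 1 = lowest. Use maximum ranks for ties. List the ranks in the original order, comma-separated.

1, 2, 7, 7, 5, 3, 4

Sorted (ascending): 10.26, 10.44, 11.37, 11.42, 11.65, 12.09, 12.09
The 2 values of 12.09 occupy positions 6–7 → each gets rank 7.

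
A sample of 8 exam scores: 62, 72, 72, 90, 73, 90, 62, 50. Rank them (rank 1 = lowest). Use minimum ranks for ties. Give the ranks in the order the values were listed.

2, 4, 4, 7, 6, 7, 2, 1

Sorted (ascending): 50, 62, 62, 72, 72, 73, 90, 90
The 2 values of 62 occupy positions 2–3 → each gets rank 2.
The 2 values of 72 occupy positions 4–5 → each gets rank 4.
The 2 values of 90 occupy positions 7–8 → each gets rank 7.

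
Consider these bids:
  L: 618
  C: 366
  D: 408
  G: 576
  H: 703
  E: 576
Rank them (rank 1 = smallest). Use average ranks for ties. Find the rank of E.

Sorted (ascending): 366, 408, 576, 576, 618, 703
The 2 values of 576 occupy positions 3–4 → average rank (3+4)/2 = 3.5.
E has value 576 → rank 3.5.

3.5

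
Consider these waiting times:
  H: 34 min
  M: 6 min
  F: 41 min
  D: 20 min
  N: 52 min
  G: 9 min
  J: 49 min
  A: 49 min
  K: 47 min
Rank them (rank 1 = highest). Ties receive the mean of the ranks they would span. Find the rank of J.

2.5

Sorted (descending): 52, 49, 49, 47, 41, 34, 20, 9, 6
The 2 values of 49 occupy positions 2–3 → average rank (2+3)/2 = 2.5.
J has value 49 min → rank 2.5.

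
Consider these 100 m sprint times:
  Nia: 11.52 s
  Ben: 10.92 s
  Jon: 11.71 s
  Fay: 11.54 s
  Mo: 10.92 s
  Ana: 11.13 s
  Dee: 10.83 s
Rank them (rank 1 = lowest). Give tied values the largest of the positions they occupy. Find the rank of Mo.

3

Sorted (ascending): 10.83, 10.92, 10.92, 11.13, 11.52, 11.54, 11.71
The 2 values of 10.92 occupy positions 2–3 → each gets rank 3.
Mo has value 10.92 s → rank 3.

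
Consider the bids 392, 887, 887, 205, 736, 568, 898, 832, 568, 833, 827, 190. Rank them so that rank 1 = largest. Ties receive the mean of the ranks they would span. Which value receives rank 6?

827

Sorted (descending): 898, 887, 887, 833, 832, 827, 736, 568, 568, 392, 205, 190
The 2 values of 887 occupy positions 2–3 → average rank (2+3)/2 = 2.5.
The 2 values of 568 occupy positions 8–9 → average rank (8+9)/2 = 8.5.
Rank 6 → value 827.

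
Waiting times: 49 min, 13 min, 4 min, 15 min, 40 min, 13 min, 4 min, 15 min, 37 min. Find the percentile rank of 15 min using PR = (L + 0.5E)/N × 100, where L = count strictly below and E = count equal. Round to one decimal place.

N = 9.
Strictly below 15: 4. Equal to 15: 2.
PR = (4 + 0.5·2)/9 × 100 = 55.6

55.6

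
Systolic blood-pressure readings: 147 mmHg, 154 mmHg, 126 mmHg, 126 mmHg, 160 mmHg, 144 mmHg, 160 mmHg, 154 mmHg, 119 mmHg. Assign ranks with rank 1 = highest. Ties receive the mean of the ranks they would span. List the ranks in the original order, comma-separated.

5, 3.5, 7.5, 7.5, 1.5, 6, 1.5, 3.5, 9

Sorted (descending): 160, 160, 154, 154, 147, 144, 126, 126, 119
The 2 values of 160 occupy positions 1–2 → average rank (1+2)/2 = 1.5.
The 2 values of 154 occupy positions 3–4 → average rank (3+4)/2 = 3.5.
The 2 values of 126 occupy positions 7–8 → average rank (7+8)/2 = 7.5.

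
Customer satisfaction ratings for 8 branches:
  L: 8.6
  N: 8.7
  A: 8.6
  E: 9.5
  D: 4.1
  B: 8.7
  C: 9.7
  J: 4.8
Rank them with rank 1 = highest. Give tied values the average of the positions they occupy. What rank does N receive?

3.5

Sorted (descending): 9.7, 9.5, 8.7, 8.7, 8.6, 8.6, 4.8, 4.1
The 2 values of 8.7 occupy positions 3–4 → average rank (3+4)/2 = 3.5.
The 2 values of 8.6 occupy positions 5–6 → average rank (5+6)/2 = 5.5.
N has value 8.7 → rank 3.5.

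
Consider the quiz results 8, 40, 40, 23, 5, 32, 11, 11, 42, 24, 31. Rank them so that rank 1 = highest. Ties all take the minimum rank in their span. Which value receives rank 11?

Sorted (descending): 42, 40, 40, 32, 31, 24, 23, 11, 11, 8, 5
The 2 values of 40 occupy positions 2–3 → each gets rank 2.
The 2 values of 11 occupy positions 8–9 → each gets rank 8.
Rank 11 → value 5.

5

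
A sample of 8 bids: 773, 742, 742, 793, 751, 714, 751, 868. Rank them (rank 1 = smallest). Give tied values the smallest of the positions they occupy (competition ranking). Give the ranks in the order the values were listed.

6, 2, 2, 7, 4, 1, 4, 8

Sorted (ascending): 714, 742, 742, 751, 751, 773, 793, 868
The 2 values of 742 occupy positions 2–3 → each gets rank 2.
The 2 values of 751 occupy positions 4–5 → each gets rank 4.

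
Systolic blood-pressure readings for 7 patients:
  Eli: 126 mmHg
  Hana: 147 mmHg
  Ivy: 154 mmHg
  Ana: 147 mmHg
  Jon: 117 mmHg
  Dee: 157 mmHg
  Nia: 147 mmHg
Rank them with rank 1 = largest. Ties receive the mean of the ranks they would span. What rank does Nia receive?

4

Sorted (descending): 157, 154, 147, 147, 147, 126, 117
The 3 values of 147 occupy positions 3–5 → average rank 4.
Nia has value 147 mmHg → rank 4.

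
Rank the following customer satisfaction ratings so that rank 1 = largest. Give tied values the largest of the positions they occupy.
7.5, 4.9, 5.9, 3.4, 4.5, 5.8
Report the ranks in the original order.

Sorted (descending): 7.5, 5.9, 5.8, 4.9, 4.5, 3.4
No ties — each value takes its position as its rank.

1, 4, 2, 6, 5, 3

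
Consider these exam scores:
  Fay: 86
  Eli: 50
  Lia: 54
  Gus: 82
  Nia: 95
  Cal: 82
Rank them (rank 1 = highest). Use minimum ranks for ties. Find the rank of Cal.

Sorted (descending): 95, 86, 82, 82, 54, 50
The 2 values of 82 occupy positions 3–4 → each gets rank 3.
Cal has value 82 → rank 3.

3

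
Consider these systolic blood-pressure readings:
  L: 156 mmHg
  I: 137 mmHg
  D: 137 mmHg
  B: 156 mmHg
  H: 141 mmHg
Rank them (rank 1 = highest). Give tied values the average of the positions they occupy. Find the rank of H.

Sorted (descending): 156, 156, 141, 137, 137
The 2 values of 156 occupy positions 1–2 → average rank (1+2)/2 = 1.5.
The 2 values of 137 occupy positions 4–5 → average rank (4+5)/2 = 4.5.
H has value 141 mmHg → rank 3.

3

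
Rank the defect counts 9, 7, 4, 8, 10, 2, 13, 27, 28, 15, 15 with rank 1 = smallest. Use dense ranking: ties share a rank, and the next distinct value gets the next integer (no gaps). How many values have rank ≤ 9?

Sorted (ascending): 2, 4, 7, 8, 9, 10, 13, 15, 15, 27, 28
The 2 values of 15 share dense rank 8.
Remaining distinct values take the next consecutive integers.
Ranks ≤ 9: {1, 2, 3, 4, 5, 6, 7, 8, 8, 9} → 10 values.

10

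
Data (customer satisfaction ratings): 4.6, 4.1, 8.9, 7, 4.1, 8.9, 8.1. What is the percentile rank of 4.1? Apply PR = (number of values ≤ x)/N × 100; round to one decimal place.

28.6

N = 7.
Strictly below 4.1: 0. Equal to 4.1: 2.
PR = 2/7 × 100 = 28.6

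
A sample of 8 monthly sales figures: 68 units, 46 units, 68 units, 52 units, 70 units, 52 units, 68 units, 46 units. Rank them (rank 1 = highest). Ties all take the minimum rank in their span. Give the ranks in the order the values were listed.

Sorted (descending): 70, 68, 68, 68, 52, 52, 46, 46
The 3 values of 68 occupy positions 2–4 → each gets rank 2.
The 2 values of 52 occupy positions 5–6 → each gets rank 5.
The 2 values of 46 occupy positions 7–8 → each gets rank 7.

2, 7, 2, 5, 1, 5, 2, 7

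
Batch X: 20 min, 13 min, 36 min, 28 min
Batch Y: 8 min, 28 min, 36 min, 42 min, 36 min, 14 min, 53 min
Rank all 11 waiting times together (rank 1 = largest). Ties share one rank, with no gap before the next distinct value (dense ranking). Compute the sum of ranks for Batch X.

19

Sorted (descending): 53, 42, 36, 36, 36, 28, 28, 20, 14, 13, 8
The 3 values of 36 share dense rank 3.
The 2 values of 28 share dense rank 4.
Remaining distinct values take the next consecutive integers.
Batch X values → pooled ranks: 20→5, 13→7, 36→3, 28→4
Rank sum = 5 + 7 + 3 + 4 = 19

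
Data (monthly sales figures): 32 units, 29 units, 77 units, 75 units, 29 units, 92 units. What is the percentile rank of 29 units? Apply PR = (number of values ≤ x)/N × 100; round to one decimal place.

33.3

N = 6.
Strictly below 29: 0. Equal to 29: 2.
PR = 2/6 × 100 = 33.3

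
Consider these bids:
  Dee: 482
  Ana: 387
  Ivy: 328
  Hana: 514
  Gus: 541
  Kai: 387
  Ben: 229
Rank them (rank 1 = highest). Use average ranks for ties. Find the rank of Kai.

4.5

Sorted (descending): 541, 514, 482, 387, 387, 328, 229
The 2 values of 387 occupy positions 4–5 → average rank (4+5)/2 = 4.5.
Kai has value 387 → rank 4.5.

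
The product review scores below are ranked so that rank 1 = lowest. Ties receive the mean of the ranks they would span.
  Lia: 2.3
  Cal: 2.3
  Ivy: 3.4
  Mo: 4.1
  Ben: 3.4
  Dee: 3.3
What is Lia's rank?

Sorted (ascending): 2.3, 2.3, 3.3, 3.4, 3.4, 4.1
The 2 values of 2.3 occupy positions 1–2 → average rank (1+2)/2 = 1.5.
The 2 values of 3.4 occupy positions 4–5 → average rank (4+5)/2 = 4.5.
Lia has value 2.3 → rank 1.5.

1.5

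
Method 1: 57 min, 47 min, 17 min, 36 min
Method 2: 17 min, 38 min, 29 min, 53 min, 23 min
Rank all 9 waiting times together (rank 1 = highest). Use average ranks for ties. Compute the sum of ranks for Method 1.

17.5

Sorted (descending): 57, 53, 47, 38, 36, 29, 23, 17, 17
The 2 values of 17 occupy positions 8–9 → average rank (8+9)/2 = 8.5.
Method 1 values → pooled ranks: 57→1, 47→3, 17→8.5, 36→5
Rank sum = 1 + 3 + 8.5 + 5 = 17.5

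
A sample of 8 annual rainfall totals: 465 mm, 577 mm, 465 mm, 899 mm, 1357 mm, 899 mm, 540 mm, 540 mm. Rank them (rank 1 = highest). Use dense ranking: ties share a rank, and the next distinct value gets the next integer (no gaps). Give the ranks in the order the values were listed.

5, 3, 5, 2, 1, 2, 4, 4

Sorted (descending): 1357, 899, 899, 577, 540, 540, 465, 465
The 2 values of 899 share dense rank 2.
The 2 values of 540 share dense rank 4.
The 2 values of 465 share dense rank 5.
Remaining distinct values take the next consecutive integers.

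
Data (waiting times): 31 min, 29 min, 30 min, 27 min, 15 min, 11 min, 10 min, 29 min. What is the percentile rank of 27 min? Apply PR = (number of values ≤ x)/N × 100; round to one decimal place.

50.0

N = 8.
Strictly below 27: 3. Equal to 27: 1.
PR = 4/8 × 100 = 50.0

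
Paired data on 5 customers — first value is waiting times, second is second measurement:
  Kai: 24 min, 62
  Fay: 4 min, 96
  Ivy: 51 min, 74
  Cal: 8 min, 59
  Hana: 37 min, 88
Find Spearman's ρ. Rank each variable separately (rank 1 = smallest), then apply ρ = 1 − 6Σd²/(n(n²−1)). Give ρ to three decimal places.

Ranks of variable 1: 3, 1, 5, 2, 4
Ranks of variable 2: 2, 5, 3, 1, 4
d = r₁ − r₂: 1, -4, 2, 1, 0
d²: 1, 16, 4, 1, 0; Σd² = 22
ρ = 1 − 6·22/(5·24) = 1 − 132/120 = -0.100

-0.100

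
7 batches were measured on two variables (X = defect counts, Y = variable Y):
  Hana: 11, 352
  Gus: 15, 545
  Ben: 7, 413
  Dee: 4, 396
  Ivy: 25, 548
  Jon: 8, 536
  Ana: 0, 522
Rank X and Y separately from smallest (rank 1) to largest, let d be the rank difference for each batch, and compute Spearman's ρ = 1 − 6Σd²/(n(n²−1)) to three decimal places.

Ranks of variable 1: 5, 6, 3, 2, 7, 4, 1
Ranks of variable 2: 1, 6, 3, 2, 7, 5, 4
d = r₁ − r₂: 4, 0, 0, 0, 0, -1, -3
d²: 16, 0, 0, 0, 0, 1, 9; Σd² = 26
ρ = 1 − 6·26/(7·48) = 1 − 156/336 = 0.536

0.536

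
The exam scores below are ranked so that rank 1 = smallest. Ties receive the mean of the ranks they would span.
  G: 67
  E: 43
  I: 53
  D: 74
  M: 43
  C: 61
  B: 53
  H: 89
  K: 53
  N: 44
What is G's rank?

Sorted (ascending): 43, 43, 44, 53, 53, 53, 61, 67, 74, 89
The 2 values of 43 occupy positions 1–2 → average rank (1+2)/2 = 1.5.
The 3 values of 53 occupy positions 4–6 → average rank 5.
G has value 67 → rank 8.

8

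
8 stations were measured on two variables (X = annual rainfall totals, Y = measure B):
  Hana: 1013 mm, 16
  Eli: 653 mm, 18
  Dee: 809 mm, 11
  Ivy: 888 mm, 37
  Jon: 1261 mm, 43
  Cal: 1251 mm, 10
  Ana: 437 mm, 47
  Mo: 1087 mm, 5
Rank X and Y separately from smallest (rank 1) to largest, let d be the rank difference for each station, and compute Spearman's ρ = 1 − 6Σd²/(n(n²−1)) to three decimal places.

Ranks of variable 1: 5, 2, 3, 4, 8, 7, 1, 6
Ranks of variable 2: 4, 5, 3, 6, 7, 2, 8, 1
d = r₁ − r₂: 1, -3, 0, -2, 1, 5, -7, 5
d²: 1, 9, 0, 4, 1, 25, 49, 25; Σd² = 114
ρ = 1 − 6·114/(8·63) = 1 − 684/504 = -0.357

-0.357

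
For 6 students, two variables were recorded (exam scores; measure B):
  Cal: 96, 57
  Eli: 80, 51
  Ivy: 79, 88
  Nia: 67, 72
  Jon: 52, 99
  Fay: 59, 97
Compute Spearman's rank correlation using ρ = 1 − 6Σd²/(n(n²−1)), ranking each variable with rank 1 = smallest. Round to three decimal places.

Ranks of variable 1: 6, 5, 4, 3, 1, 2
Ranks of variable 2: 2, 1, 4, 3, 6, 5
d = r₁ − r₂: 4, 4, 0, 0, -5, -3
d²: 16, 16, 0, 0, 25, 9; Σd² = 66
ρ = 1 − 6·66/(6·35) = 1 − 396/210 = -0.886

-0.886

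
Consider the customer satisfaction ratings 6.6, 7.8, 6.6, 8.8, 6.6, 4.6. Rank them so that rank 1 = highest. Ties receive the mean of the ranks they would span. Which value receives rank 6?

4.6

Sorted (descending): 8.8, 7.8, 6.6, 6.6, 6.6, 4.6
The 3 values of 6.6 occupy positions 3–5 → average rank 4.
Rank 6 → value 4.6.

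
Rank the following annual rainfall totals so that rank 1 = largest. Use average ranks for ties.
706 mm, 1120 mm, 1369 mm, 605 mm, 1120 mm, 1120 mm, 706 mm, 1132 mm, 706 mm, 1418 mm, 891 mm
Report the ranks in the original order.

9, 5, 2, 11, 5, 5, 9, 3, 9, 1, 7

Sorted (descending): 1418, 1369, 1132, 1120, 1120, 1120, 891, 706, 706, 706, 605
The 3 values of 1120 occupy positions 4–6 → average rank 5.
The 3 values of 706 occupy positions 8–10 → average rank 9.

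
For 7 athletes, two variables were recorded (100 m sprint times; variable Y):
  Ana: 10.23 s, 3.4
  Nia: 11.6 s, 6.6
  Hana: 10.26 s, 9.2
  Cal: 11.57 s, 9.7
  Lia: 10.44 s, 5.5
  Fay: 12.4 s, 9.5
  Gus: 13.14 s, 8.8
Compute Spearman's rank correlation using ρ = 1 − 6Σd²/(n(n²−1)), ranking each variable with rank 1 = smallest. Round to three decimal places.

0.429

Ranks of variable 1: 1, 5, 2, 4, 3, 6, 7
Ranks of variable 2: 1, 3, 5, 7, 2, 6, 4
d = r₁ − r₂: 0, 2, -3, -3, 1, 0, 3
d²: 0, 4, 9, 9, 1, 0, 9; Σd² = 32
ρ = 1 − 6·32/(7·48) = 1 − 192/336 = 0.429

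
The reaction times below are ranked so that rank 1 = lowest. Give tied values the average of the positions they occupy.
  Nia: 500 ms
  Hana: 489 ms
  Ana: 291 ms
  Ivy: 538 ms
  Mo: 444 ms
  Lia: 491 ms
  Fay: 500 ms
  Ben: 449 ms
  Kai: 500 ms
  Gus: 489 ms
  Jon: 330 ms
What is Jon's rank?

Sorted (ascending): 291, 330, 444, 449, 489, 489, 491, 500, 500, 500, 538
The 2 values of 489 occupy positions 5–6 → average rank (5+6)/2 = 5.5.
The 3 values of 500 occupy positions 8–10 → average rank 9.
Jon has value 330 ms → rank 2.

2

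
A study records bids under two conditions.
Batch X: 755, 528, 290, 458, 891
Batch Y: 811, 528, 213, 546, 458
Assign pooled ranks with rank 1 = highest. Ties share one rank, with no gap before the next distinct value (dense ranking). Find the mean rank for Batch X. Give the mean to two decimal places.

Sorted (descending): 891, 811, 755, 546, 528, 528, 458, 458, 290, 213
The 2 values of 528 share dense rank 5.
The 2 values of 458 share dense rank 6.
Remaining distinct values take the next consecutive integers.
Batch X values → pooled ranks: 755→3, 528→5, 290→7, 458→6, 891→1
Mean rank = (3 + 5 + 7 + 6 + 1) / 5 = 4.40

4.40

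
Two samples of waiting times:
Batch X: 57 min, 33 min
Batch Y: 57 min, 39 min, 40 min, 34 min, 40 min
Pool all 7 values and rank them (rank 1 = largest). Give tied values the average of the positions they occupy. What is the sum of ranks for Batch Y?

Sorted (descending): 57, 57, 40, 40, 39, 34, 33
The 2 values of 57 occupy positions 1–2 → average rank (1+2)/2 = 1.5.
The 2 values of 40 occupy positions 3–4 → average rank (3+4)/2 = 3.5.
Batch Y values → pooled ranks: 57→1.5, 39→5, 40→3.5, 34→6, 40→3.5
Rank sum = 1.5 + 5 + 3.5 + 6 + 3.5 = 19.5

19.5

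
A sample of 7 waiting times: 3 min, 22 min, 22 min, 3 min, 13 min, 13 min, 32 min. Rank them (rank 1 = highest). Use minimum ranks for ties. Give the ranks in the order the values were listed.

Sorted (descending): 32, 22, 22, 13, 13, 3, 3
The 2 values of 22 occupy positions 2–3 → each gets rank 2.
The 2 values of 13 occupy positions 4–5 → each gets rank 4.
The 2 values of 3 occupy positions 6–7 → each gets rank 6.

6, 2, 2, 6, 4, 4, 1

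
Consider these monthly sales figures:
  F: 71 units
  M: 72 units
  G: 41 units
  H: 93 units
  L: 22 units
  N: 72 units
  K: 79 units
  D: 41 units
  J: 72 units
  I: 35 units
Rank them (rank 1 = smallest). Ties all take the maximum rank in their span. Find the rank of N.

Sorted (ascending): 22, 35, 41, 41, 71, 72, 72, 72, 79, 93
The 2 values of 41 occupy positions 3–4 → each gets rank 4.
The 3 values of 72 occupy positions 6–8 → each gets rank 8.
N has value 72 units → rank 8.

8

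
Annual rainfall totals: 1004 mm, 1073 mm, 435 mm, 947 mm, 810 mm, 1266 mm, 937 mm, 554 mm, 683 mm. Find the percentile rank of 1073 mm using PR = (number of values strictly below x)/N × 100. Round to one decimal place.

N = 9.
Strictly below 1073: 7. Equal to 1073: 1.
PR = 7/9 × 100 = 77.8

77.8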